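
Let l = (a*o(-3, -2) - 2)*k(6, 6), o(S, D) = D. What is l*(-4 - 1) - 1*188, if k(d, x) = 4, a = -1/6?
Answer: -464/3 ≈ -154.67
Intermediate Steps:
a = -⅙ (a = -1*⅙ = -⅙ ≈ -0.16667)
l = -20/3 (l = (-⅙*(-2) - 2)*4 = (⅓ - 2)*4 = -5/3*4 = -20/3 ≈ -6.6667)
l*(-4 - 1) - 1*188 = -20*(-4 - 1)/3 - 1*188 = -20/3*(-5) - 188 = 100/3 - 188 = -464/3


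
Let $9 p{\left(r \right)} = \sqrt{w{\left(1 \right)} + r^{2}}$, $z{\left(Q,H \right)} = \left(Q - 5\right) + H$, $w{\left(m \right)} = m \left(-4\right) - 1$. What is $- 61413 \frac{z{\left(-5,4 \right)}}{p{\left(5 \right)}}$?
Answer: $\frac{1658151 \sqrt{5}}{5} \approx 7.4155 \cdot 10^{5}$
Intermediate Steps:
$w{\left(m \right)} = -1 - 4 m$ ($w{\left(m \right)} = - 4 m - 1 = -1 - 4 m$)
$z{\left(Q,H \right)} = -5 + H + Q$ ($z{\left(Q,H \right)} = \left(-5 + Q\right) + H = -5 + H + Q$)
$p{\left(r \right)} = \frac{\sqrt{-5 + r^{2}}}{9}$ ($p{\left(r \right)} = \frac{\sqrt{\left(-1 - 4\right) + r^{2}}}{9} = \frac{\sqrt{-5 + r^{2}}}{9}$)
$- 61413 \frac{z{\left(-5,4 \right)}}{p{\left(5 \right)}} = - 61413 \frac{-5 + 4 - 5}{\frac{1}{9} \sqrt{-5 + 5^{2}}} = - 61413 \left(- \frac{6}{\frac{1}{9} \sqrt{-5 + 25}}\right) = - 61413 \left(- \frac{6}{\frac{1}{9} \sqrt{20}}\right) = - 61413 \left(- \frac{6}{\frac{1}{9} \cdot 2 \sqrt{5}}\right) = - 61413 \left(- \frac{6}{\frac{2}{9} \sqrt{5}}\right) = - 61413 \left(- 6 \frac{9 \sqrt{5}}{10}\right) = - 61413 \left(- \frac{27 \sqrt{5}}{5}\right) = \frac{1658151 \sqrt{5}}{5}$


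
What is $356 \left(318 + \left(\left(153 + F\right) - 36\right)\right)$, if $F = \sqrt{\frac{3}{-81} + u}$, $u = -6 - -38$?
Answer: $154860 + \frac{356 \sqrt{2589}}{9} \approx 1.5687 \cdot 10^{5}$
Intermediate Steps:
$u = 32$ ($u = -6 + 38 = 32$)
$F = \frac{\sqrt{2589}}{9}$ ($F = \sqrt{\frac{3}{-81} + 32} = \sqrt{3 \left(- \frac{1}{81}\right) + 32} = \sqrt{- \frac{1}{27} + 32} = \sqrt{\frac{863}{27}} = \frac{\sqrt{2589}}{9} \approx 5.6536$)
$356 \left(318 + \left(\left(153 + F\right) - 36\right)\right) = 356 \left(318 + \left(\left(153 + \frac{\sqrt{2589}}{9}\right) - 36\right)\right) = 356 \left(318 + \left(117 + \frac{\sqrt{2589}}{9}\right)\right) = 356 \left(435 + \frac{\sqrt{2589}}{9}\right) = 154860 + \frac{356 \sqrt{2589}}{9}$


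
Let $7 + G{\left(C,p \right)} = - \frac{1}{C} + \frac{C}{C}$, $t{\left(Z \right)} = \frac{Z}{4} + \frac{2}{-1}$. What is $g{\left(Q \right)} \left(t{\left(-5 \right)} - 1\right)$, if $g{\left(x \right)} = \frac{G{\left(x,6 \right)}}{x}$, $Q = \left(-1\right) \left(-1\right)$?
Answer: $\frac{119}{4} \approx 29.75$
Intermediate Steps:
$Q = 1$
$t{\left(Z \right)} = -2 + \frac{Z}{4}$ ($t{\left(Z \right)} = Z \frac{1}{4} + 2 \left(-1\right) = \frac{Z}{4} - 2 = -2 + \frac{Z}{4}$)
$G{\left(C,p \right)} = -6 - \frac{1}{C}$ ($G{\left(C,p \right)} = -7 - \left(\frac{1}{C} - \frac{C}{C}\right) = -7 + \left(- \frac{1}{C} + 1\right) = -7 + \left(1 - \frac{1}{C}\right) = -6 - \frac{1}{C}$)
$g{\left(x \right)} = \frac{-6 - \frac{1}{x}}{x}$
$g{\left(Q \right)} \left(t{\left(-5 \right)} - 1\right) = 1^{-2} \left(-1 - 6\right) \left(\left(-2 + \frac{1}{4} \left(-5\right)\right) - 1\right) = 1 \left(-1 - 6\right) \left(\left(-2 - \frac{5}{4}\right) - 1\right) = 1 \left(-7\right) \left(- \frac{13}{4} - 1\right) = \left(-7\right) \left(- \frac{17}{4}\right) = \frac{119}{4}$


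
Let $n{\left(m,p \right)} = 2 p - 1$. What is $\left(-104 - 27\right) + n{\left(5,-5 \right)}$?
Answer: $-142$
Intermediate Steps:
$n{\left(m,p \right)} = -1 + 2 p$
$\left(-104 - 27\right) + n{\left(5,-5 \right)} = \left(-104 - 27\right) + \left(-1 + 2 \left(-5\right)\right) = -131 - 11 = -142$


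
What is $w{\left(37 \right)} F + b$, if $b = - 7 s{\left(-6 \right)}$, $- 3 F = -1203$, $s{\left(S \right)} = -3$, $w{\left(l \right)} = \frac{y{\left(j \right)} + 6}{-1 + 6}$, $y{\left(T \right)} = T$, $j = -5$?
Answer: $\frac{506}{5} \approx 101.2$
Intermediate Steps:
$w{\left(l \right)} = \frac{1}{5}$ ($w{\left(l \right)} = \frac{-5 + 6}{-1 + 6} = 1 \cdot \frac{1}{5} = \frac{1}{5}$)
$F = 401$ ($F = \left(- \frac{1}{3}\right) \left(-1203\right) = 401$)
$b = 21$ ($b = \left(-7\right) \left(-3\right) = 21$)
$w{\left(37 \right)} F + b = \frac{1}{5} \cdot 401 + 21 = \frac{401}{5} + 21 = \frac{506}{5}$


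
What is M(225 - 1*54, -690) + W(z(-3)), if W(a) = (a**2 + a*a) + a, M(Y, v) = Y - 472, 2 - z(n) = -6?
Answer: -165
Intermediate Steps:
z(n) = 8 (z(n) = 2 - 1*(-6) = 2 + 6 = 8)
M(Y, v) = -472 + Y
W(a) = a + 2*a**2 (W(a) = (a**2 + a**2) + a = 2*a**2 + a = a + 2*a**2)
M(225 - 1*54, -690) + W(z(-3)) = (-472 + (225 - 1*54)) + 8*(1 + 2*8) = (-472 + (225 - 54)) + 8*(1 + 16) = (-472 + 171) + 8*17 = -301 + 136 = -165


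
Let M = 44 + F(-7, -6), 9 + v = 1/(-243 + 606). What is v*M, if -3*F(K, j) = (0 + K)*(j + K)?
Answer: -133906/1089 ≈ -122.96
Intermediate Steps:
v = -3266/363 (v = -9 + 1/(-243 + 606) = -9 + 1/363 = -3266/363 ≈ -8.9972)
F(K, j) = -K*(K + j)/3 (F(K, j) = -(0 + K)*(j + K)/3 = -K*(K + j)/3)
M = 41/3 (M = 44 - ⅓*(-7)*(-7 - 6) = 44 - ⅓*(-7)*(-13) = 44 - 91/3 = 41/3 ≈ 13.667)
v*M = -3266/363*41/3 = -133906/1089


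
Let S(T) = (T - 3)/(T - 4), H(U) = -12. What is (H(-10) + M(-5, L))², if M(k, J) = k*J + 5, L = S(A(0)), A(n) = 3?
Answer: 49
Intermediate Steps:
S(T) = (-3 + T)/(-4 + T)
L = 0 (L = (-3 + 3)/(-4 + 3) = 0/(-1) = -1*0 = 0)
M(k, J) = 5 + J*k (M(k, J) = J*k + 5 = 5 + J*k)
(H(-10) + M(-5, L))² = (-12 + (5 + 0*(-5)))² = (-12 + (5 + 0))² = (-12 + 5)² = (-7)² = 49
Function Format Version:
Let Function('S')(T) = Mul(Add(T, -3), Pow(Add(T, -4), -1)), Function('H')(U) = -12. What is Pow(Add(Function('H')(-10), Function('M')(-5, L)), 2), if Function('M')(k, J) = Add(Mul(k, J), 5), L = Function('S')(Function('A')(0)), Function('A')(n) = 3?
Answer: 49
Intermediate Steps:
Function('S')(T) = Mul(Pow(Add(-4, T), -1), Add(-3, T)) (Function('S')(T) = Mul(Add(-3, T), Pow(Add(-4, T), -1)) = Mul(Pow(Add(-4, T), -1), Add(-3, T)))
L = 0 (L = Mul(Pow(Add(-4, 3), -1), Add(-3, 3)) = Mul(Pow(-1, -1), 0) = Mul(-1, 0) = 0)
Function('M')(k, J) = Add(5, Mul(J, k)) (Function('M')(k, J) = Add(Mul(J, k), 5) = Add(5, Mul(J, k)))
Pow(Add(Function('H')(-10), Function('M')(-5, L)), 2) = Pow(Add(-12, Add(5, Mul(0, -5))), 2) = Pow(Add(-12, Add(5, 0)), 2) = Pow(Add(-12, 5), 2) = Pow(-7, 2) = 49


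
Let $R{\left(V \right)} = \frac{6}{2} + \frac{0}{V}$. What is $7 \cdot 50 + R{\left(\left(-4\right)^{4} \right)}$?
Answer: $353$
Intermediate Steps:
$R{\left(V \right)} = 3$ ($R{\left(V \right)} = 6 \cdot \frac{1}{2} + 0 = 3 + 0 = 3$)
$7 \cdot 50 + R{\left(\left(-4\right)^{4} \right)} = 7 \cdot 50 + 3 = 350 + 3 = 353$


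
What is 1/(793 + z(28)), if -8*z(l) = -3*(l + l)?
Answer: 1/814 ≈ 0.0012285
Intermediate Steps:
z(l) = 3*l/4 (z(l) = -(-3)*(l + l)/8 = -(-3)*2*l/8 = -(-3)*l/4 = 3*l/4)
1/(793 + z(28)) = 1/(793 + (¾)*28) = 1/(793 + 21) = 1/814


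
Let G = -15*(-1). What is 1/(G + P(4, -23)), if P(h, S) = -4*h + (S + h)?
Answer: -1/20 ≈ -0.050000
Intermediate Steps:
P(h, S) = S - 3*h
G = 15
1/(G + P(4, -23)) = 1/(15 + (-23 - 3*4)) = 1/(15 + (-23 - 12)) = 1/(15 - 35) = 1/(-20) = -1/20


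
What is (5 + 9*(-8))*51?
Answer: -3417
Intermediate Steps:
(5 + 9*(-8))*51 = (5 - 72)*51 = -67*51 = -3417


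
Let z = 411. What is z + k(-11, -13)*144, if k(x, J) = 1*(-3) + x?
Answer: -1605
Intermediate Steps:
k(x, J) = -3 + x
z + k(-11, -13)*144 = 411 + (-3 - 11)*144 = 411 - 14*144 = 411 - 2016 = -1605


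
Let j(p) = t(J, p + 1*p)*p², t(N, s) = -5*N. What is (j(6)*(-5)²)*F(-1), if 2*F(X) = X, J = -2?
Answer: -4500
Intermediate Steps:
F(X) = X/2
j(p) = 10*p² (j(p) = (-5*(-2))*p² = 10*p²)
(j(6)*(-5)²)*F(-1) = ((10*6²)*(-5)²)*((½)*(-1)) = ((10*36)*25)*(-½) = (360*25)*(-½) = 9000*(-½) = -4500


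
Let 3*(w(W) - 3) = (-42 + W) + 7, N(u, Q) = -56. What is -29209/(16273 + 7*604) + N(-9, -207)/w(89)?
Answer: -251635/61503 ≈ -4.0914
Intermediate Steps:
w(W) = -26/3 + W/3 (w(W) = 3 + ((-42 + W) + 7)/3 = 3 + (-35 + W)/3 = 3 + (-35/3 + W/3) = -26/3 + W/3)
-29209/(16273 + 7*604) + N(-9, -207)/w(89) = -29209/(16273 + 7*604) - 56/(-26/3 + (⅓)*89) = -29209/(16273 + 4228) - 56/(-26/3 + 89/3) = -29209/20501 - 56/21 = -29209*1/20501 - 56*1/21 = -29209/20501 - 8/3 = -251635/61503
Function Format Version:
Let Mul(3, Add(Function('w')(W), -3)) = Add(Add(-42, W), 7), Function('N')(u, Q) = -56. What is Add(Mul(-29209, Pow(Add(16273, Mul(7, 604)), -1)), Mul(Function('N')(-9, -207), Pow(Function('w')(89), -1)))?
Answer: Rational(-251635, 61503) ≈ -4.0914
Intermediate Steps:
Function('w')(W) = Add(Rational(-26, 3), Mul(Rational(1, 3), W)) (Function('w')(W) = Add(3, Mul(Rational(1, 3), Add(Add(-42, W), 7))) = Add(3, Mul(Rational(1, 3), Add(-35, W))) = Add(3, Add(Rational(-35, 3), Mul(Rational(1, 3), W))) = Add(Rational(-26, 3), Mul(Rational(1, 3), W)))
Add(Mul(-29209, Pow(Add(16273, Mul(7, 604)), -1)), Mul(Function('N')(-9, -207), Pow(Function('w')(89), -1))) = Add(Mul(-29209, Pow(Add(16273, Mul(7, 604)), -1)), Mul(-56, Pow(Add(Rational(-26, 3), Mul(Rational(1, 3), 89)), -1))) = Add(Mul(-29209, Pow(Add(16273, 4228), -1)), Mul(-56, Pow(Add(Rational(-26, 3), Rational(89, 3)), -1))) = Add(Mul(-29209, Pow(20501, -1)), Mul(-56, Pow(21, -1))) = Add(Mul(-29209, Rational(1, 20501)), Mul(-56, Rational(1, 21))) = Add(Rational(-29209, 20501), Rational(-8, 3)) = Rational(-251635, 61503)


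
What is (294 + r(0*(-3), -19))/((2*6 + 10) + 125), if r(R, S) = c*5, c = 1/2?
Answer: 593/294 ≈ 2.0170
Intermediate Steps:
c = ½ (c = 1*(½) = ½ ≈ 0.50000)
r(R, S) = 5/2 (r(R, S) = (½)*5 = 5/2)
(294 + r(0*(-3), -19))/((2*6 + 10) + 125) = (294 + 5/2)/((2*6 + 10) + 125) = 593/(2*((12 + 10) + 125)) = 593/(2*(22 + 125)) = (593/2)/147 = (593/2)*(1/147) = 593/294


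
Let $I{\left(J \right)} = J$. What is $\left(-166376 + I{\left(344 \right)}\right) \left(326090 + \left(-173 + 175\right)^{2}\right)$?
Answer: $-54142039008$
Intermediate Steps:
$\left(-166376 + I{\left(344 \right)}\right) \left(326090 + \left(-173 + 175\right)^{2}\right) = \left(-166376 + 344\right) \left(326090 + \left(-173 + 175\right)^{2}\right) = - 166032 \left(326090 + 2^{2}\right) = - 166032 \left(326090 + 4\right) = \left(-166032\right) 326094 = -54142039008$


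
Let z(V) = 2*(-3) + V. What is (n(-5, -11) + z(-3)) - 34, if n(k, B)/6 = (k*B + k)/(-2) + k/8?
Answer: -787/4 ≈ -196.75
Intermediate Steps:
z(V) = -6 + V
n(k, B) = -9*k/4 - 3*B*k (n(k, B) = 6*((k*B + k)/(-2) + k/8) = 6*((B*k + k)*(-1/2) + k*(1/8)) = 6*((k + B*k)*(-1/2) + k/8) = 6*((-k/2 - B*k/2) + k/8) = 6*(-3*k/8 - B*k/2) = -9*k/4 - 3*B*k)
(n(-5, -11) + z(-3)) - 34 = (-3/4*(-5)*(3 + 4*(-11)) + (-6 - 3)) - 34 = (-3/4*(-5)*(3 - 44) - 9) - 34 = (-3/4*(-5)*(-41) - 9) - 34 = (-615/4 - 9) - 34 = -651/4 - 34 = -787/4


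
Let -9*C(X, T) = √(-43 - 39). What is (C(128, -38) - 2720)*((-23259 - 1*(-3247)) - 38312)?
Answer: 158641280 + 58324*I*√82/9 ≈ 1.5864e+8 + 58683.0*I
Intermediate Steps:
C(X, T) = -I*√82/9 (C(X, T) = -√(-43 - 39)/9 = -I*√82/9)
(C(128, -38) - 2720)*((-23259 - 1*(-3247)) - 38312) = (-I*√82/9 - 2720)*((-23259 - 1*(-3247)) - 38312) = (-2720 - I*√82/9)*((-23259 + 3247) - 38312) = (-2720 - I*√82/9)*(-20012 - 38312) = (-2720 - I*√82/9)*(-58324) = 158641280 + 58324*I*√82/9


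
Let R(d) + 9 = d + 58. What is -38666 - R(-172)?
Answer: -38543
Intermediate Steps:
R(d) = 49 + d (R(d) = -9 + (d + 58) = -9 + (58 + d) = 49 + d)
-38666 - R(-172) = -38666 - (49 - 172) = -38666 - 1*(-123) = -38666 + 123 = -38543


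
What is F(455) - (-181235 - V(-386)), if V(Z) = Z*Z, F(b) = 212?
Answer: 330443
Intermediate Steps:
V(Z) = Z²
F(455) - (-181235 - V(-386)) = 212 - (-181235 - 1*(-386)²) = 212 - (-181235 - 1*148996) = 212 - (-181235 - 148996) = 212 - 1*(-330231) = 212 + 330231 = 330443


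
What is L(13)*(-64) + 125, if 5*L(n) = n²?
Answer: -10191/5 ≈ -2038.2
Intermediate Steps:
L(n) = n²/5
L(13)*(-64) + 125 = ((⅕)*13²)*(-64) + 125 = ((⅕)*169)*(-64) + 125 = (169/5)*(-64) + 125 = -10816/5 + 125 = -10191/5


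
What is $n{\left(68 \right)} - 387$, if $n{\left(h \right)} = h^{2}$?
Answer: $4237$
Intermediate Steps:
$n{\left(68 \right)} - 387 = 68^{2} - 387 = 4624 - 387 = 4237$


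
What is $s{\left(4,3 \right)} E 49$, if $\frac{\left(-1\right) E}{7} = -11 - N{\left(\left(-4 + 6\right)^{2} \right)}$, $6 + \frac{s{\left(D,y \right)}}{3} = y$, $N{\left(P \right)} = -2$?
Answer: $-27783$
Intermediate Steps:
$s{\left(D,y \right)} = -18 + 3 y$
$E = 63$ ($E = - 7 \left(-11 - -2\right) = - 7 \left(-11 + 2\right) = \left(-7\right) \left(-9\right) = 63$)
$s{\left(4,3 \right)} E 49 = \left(-18 + 3 \cdot 3\right) 63 \cdot 49 = \left(-18 + 9\right) 63 \cdot 49 = \left(-9\right) 63 \cdot 49 = \left(-567\right) 49 = -27783$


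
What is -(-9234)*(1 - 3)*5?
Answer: -92340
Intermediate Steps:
-(-9234)*(1 - 3)*5 = -(-9234)*(-2*5) = -(-9234)*(-10) = -162*570 = -92340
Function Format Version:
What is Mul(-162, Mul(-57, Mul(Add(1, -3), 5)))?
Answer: -92340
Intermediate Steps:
Mul(-162, Mul(-57, Mul(Add(1, -3), 5))) = Mul(-162, Mul(-57, Mul(-2, 5))) = Mul(-162, Mul(-57, -10)) = Mul(-162, 570) = -92340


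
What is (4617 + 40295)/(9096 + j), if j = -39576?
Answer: -2807/1905 ≈ -1.4735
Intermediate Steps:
(4617 + 40295)/(9096 + j) = (4617 + 40295)/(9096 - 39576) = 44912/(-30480) = 44912*(-1/30480) = -2807/1905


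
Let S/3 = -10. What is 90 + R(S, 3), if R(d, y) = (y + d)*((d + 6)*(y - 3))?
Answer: 90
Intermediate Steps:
S = -30 (S = 3*(-10) = -30)
R(d, y) = (-3 + y)*(6 + d)*(d + y) (R(d, y) = (d + y)*((6 + d)*(-3 + y)) = (d + y)*((-3 + y)*(6 + d)) = (-3 + y)*(6 + d)*(d + y))
90 + R(S, 3) = 90 + (-18*(-30) - 18*3 - 3*(-30)² + 6*3² - 30*3² + 3*(-30)² + 3*(-30)*3) = 90 + (540 - 54 - 3*900 + 6*9 - 30*9 + 3*900 - 270) = 90 + (540 - 54 - 2700 + 54 - 270 + 2700 - 270) = 90 + 0 = 90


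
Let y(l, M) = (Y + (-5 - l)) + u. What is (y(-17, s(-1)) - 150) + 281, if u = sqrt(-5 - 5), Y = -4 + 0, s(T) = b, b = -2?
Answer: 139 + I*sqrt(10) ≈ 139.0 + 3.1623*I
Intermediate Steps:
s(T) = -2
Y = -4
u = I*sqrt(10) (u = sqrt(-10) = I*sqrt(10) ≈ 3.1623*I)
y(l, M) = -9 - l + I*sqrt(10) (y(l, M) = (-4 + (-5 - l)) + I*sqrt(10) = (-9 - l) + I*sqrt(10) = -9 - l + I*sqrt(10))
(y(-17, s(-1)) - 150) + 281 = ((-9 - 1*(-17) + I*sqrt(10)) - 150) + 281 = ((-9 + 17 + I*sqrt(10)) - 150) + 281 = ((8 + I*sqrt(10)) - 150) + 281 = (-142 + I*sqrt(10)) + 281 = 139 + I*sqrt(10)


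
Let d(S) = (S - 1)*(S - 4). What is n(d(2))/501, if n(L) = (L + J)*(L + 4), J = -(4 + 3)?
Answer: -6/167 ≈ -0.035928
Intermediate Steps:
J = -7 (J = -1*7 = -7)
d(S) = (-1 + S)*(-4 + S)
n(L) = (-7 + L)*(4 + L) (n(L) = (L - 7)*(L + 4) = (-7 + L)*(4 + L))
n(d(2))/501 = (-28 + (4 + 2**2 - 5*2)**2 - 3*(4 + 2**2 - 5*2))/501 = (-28 + (4 + 4 - 10)**2 - 3*(4 + 4 - 10))/501 = (-28 + (-2)**2 - 3*(-2))/501 = (-28 + 4 + 6)/501 = (1/501)*(-18) = -6/167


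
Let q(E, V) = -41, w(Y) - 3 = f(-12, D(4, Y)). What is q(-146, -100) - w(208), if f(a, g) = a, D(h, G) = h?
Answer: -32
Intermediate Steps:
w(Y) = -9 (w(Y) = 3 - 12 = -9)
q(-146, -100) - w(208) = -41 - 1*(-9) = -41 + 9 = -32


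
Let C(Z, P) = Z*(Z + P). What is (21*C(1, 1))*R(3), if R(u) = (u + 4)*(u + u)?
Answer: 1764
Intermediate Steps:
R(u) = 2*u*(4 + u) (R(u) = (4 + u)*(2*u) = 2*u*(4 + u))
C(Z, P) = Z*(P + Z)
(21*C(1, 1))*R(3) = (21*(1*(1 + 1)))*(2*3*(4 + 3)) = (21*(1*2))*(2*3*7) = (21*2)*42 = 42*42 = 1764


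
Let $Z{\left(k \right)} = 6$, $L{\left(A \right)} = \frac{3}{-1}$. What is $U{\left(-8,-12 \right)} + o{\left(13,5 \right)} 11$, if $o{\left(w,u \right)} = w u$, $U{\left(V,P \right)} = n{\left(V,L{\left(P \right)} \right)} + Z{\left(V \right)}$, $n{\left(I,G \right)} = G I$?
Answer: $745$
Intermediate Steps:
$L{\left(A \right)} = -3$ ($L{\left(A \right)} = 3 \left(-1\right) = -3$)
$U{\left(V,P \right)} = 6 - 3 V$ ($U{\left(V,P \right)} = - 3 V + 6 = 6 - 3 V$)
$o{\left(w,u \right)} = u w$
$U{\left(-8,-12 \right)} + o{\left(13,5 \right)} 11 = \left(6 - -24\right) + 5 \cdot 13 \cdot 11 = \left(6 + 24\right) + 65 \cdot 11 = 30 + 715 = 745$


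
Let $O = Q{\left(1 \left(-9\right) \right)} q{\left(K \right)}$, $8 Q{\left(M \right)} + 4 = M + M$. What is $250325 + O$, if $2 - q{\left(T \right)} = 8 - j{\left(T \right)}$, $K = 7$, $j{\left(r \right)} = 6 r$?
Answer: $250226$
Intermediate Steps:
$q{\left(T \right)} = -6 + 6 T$ ($q{\left(T \right)} = 2 - \left(8 - 6 T\right) = 2 + \left(-8 + 6 T\right) = -6 + 6 T$)
$Q{\left(M \right)} = - \frac{1}{2} + \frac{M}{4}$ ($Q{\left(M \right)} = - \frac{1}{2} + \frac{M + M}{8} = - \frac{1}{2} + \frac{2 M}{8} = - \frac{1}{2} + \frac{M}{4}$)
$O = -99$ ($O = \left(- \frac{1}{2} + \frac{1 \left(-9\right)}{4}\right) \left(-6 + 6 \cdot 7\right) = \left(- \frac{1}{2} + \frac{1}{4} \left(-9\right)\right) \left(-6 + 42\right) = \left(- \frac{1}{2} - \frac{9}{4}\right) 36 = \left(- \frac{11}{4}\right) 36 = -99$)
$250325 + O = 250325 - 99 = 250226$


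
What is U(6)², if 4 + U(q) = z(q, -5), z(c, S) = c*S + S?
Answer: 1521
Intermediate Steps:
z(c, S) = S + S*c (z(c, S) = S*c + S = S + S*c)
U(q) = -9 - 5*q (U(q) = -4 - 5*(1 + q) = -4 + (-5 - 5*q) = -9 - 5*q)
U(6)² = (-9 - 5*6)² = (-9 - 30)² = (-39)² = 1521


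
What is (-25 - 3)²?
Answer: 784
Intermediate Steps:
(-25 - 3)² = (-28)² = 784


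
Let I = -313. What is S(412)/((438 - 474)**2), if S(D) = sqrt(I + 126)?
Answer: I*sqrt(187)/1296 ≈ 0.010552*I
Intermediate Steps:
S(D) = I*sqrt(187) (S(D) = sqrt(-313 + 126) = sqrt(-187) = I*sqrt(187))
S(412)/((438 - 474)**2) = (I*sqrt(187))/((438 - 474)**2) = (I*sqrt(187))/((-36)**2) = (I*sqrt(187))/1296 = (I*sqrt(187))*(1/1296) = I*sqrt(187)/1296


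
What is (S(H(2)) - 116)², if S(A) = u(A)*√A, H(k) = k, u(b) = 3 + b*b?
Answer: 13554 - 1624*√2 ≈ 11257.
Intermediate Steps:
u(b) = 3 + b²
S(A) = √A*(3 + A²) (S(A) = (3 + A²)*√A = √A*(3 + A²))
(S(H(2)) - 116)² = (√2*(3 + 2²) - 116)² = (√2*(3 + 4) - 116)² = (√2*7 - 116)² = (7*√2 - 116)² = (-116 + 7*√2)²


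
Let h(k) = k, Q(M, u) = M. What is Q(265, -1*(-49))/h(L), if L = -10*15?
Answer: -53/30 ≈ -1.7667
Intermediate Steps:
L = -150
Q(265, -1*(-49))/h(L) = 265/(-150) = 265*(-1/150) = -53/30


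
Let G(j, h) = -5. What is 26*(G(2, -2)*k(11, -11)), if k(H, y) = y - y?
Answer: 0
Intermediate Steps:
k(H, y) = 0
26*(G(2, -2)*k(11, -11)) = 26*(-5*0) = 26*0 = 0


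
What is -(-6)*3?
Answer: 18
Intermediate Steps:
-(-6)*3 = -6*(-3) = 18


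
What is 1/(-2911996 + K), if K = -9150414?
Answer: -1/12062410 ≈ -8.2902e-8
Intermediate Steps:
1/(-2911996 + K) = 1/(-2911996 - 9150414) = 1/(-12062410) = -1/12062410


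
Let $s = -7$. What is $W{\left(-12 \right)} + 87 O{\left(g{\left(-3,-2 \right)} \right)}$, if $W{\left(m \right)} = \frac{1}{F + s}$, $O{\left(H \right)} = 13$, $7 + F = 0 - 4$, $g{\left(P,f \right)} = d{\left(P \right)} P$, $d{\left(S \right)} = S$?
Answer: $\frac{20357}{18} \approx 1130.9$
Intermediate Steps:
$g{\left(P,f \right)} = P^{2}$ ($g{\left(P,f \right)} = P P = P^{2}$)
$F = -11$ ($F = -7 + \left(0 - 4\right) = -7 - 4 = -11$)
$W{\left(m \right)} = - \frac{1}{18}$ ($W{\left(m \right)} = \frac{1}{-11 - 7} = \frac{1}{-18} = - \frac{1}{18}$)
$W{\left(-12 \right)} + 87 O{\left(g{\left(-3,-2 \right)} \right)} = - \frac{1}{18} + 87 \cdot 13 = - \frac{1}{18} + 1131 = \frac{20357}{18}$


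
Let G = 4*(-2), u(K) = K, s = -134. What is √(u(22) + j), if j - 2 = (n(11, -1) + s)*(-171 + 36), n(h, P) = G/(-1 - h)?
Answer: 2*√4506 ≈ 134.25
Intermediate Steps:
G = -8
n(h, P) = -8/(-1 - h)
j = 18002 (j = 2 + (8/(1 + 11) - 134)*(-171 + 36) = 2 + (8/12 - 134)*(-135) = 2 + (8*(1/12) - 134)*(-135) = 2 + (⅔ - 134)*(-135) = 2 - 400/3*(-135) = 2 + 18000 = 18002)
√(u(22) + j) = √(22 + 18002) = √18024 = 2*√4506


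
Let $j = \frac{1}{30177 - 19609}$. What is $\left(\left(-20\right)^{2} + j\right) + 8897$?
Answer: $\frac{98250697}{10568} \approx 9297.0$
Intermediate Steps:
$j = \frac{1}{10568} \approx 9.4625 \cdot 10^{-5}$
$\left(\left(-20\right)^{2} + j\right) + 8897 = \left(\left(-20\right)^{2} + \frac{1}{10568}\right) + 8897 = \left(400 + \frac{1}{10568}\right) + 8897 = \frac{4227201}{10568} + 8897 = \frac{98250697}{10568}$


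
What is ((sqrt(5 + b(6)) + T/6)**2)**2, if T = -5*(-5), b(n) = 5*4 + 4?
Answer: 5395561/1296 + 41725*sqrt(29)/54 ≈ 8324.3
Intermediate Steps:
b(n) = 24 (b(n) = 20 + 4 = 24)
T = 25
((sqrt(5 + b(6)) + T/6)**2)**2 = ((sqrt(5 + 24) + 25/6)**2)**2 = ((sqrt(29) + 25*(1/6))**2)**2 = ((sqrt(29) + 25/6)**2)**2 = ((25/6 + sqrt(29))**2)**2 = (25/6 + sqrt(29))**4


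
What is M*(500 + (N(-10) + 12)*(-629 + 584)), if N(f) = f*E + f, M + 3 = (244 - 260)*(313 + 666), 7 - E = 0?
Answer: -55774520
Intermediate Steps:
E = 7 (E = 7 - 1*0 = 7 + 0 = 7)
M = -15667 (M = -3 + (244 - 260)*(313 + 666) = -3 - 16*979 = -3 - 15664 = -15667)
N(f) = 8*f (N(f) = f*7 + f = 7*f + f = 8*f)
M*(500 + (N(-10) + 12)*(-629 + 584)) = -15667*(500 + (8*(-10) + 12)*(-629 + 584)) = -15667*(500 + (-80 + 12)*(-45)) = -15667*(500 - 68*(-45)) = -15667*(500 + 3060) = -15667*3560 = -55774520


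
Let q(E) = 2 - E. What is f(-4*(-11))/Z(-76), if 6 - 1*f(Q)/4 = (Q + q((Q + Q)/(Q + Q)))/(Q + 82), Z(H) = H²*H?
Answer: -79/1536416 ≈ -5.1418e-5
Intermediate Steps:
Z(H) = H³
f(Q) = 24 - 4*(1 + Q)/(82 + Q) (f(Q) = 24 - 4*(Q + (2 - (Q + Q)/(Q + Q)))/(Q + 82) = 24 - 4*(Q + (2 - 2*Q/(2*Q)))/(82 + Q) = 24 - 4*(Q + (2 - 2*Q*1/(2*Q)))/(82 + Q) = 24 - 4*(Q + (2 - 1*1))/(82 + Q) = 24 - 4*(Q + (2 - 1))/(82 + Q) = 24 - 4*(Q + 1)/(82 + Q) = 24 - 4*(1 + Q)/(82 + Q))
f(-4*(-11))/Z(-76) = (4*(491 + 5*(-4*(-11)))/(82 - 4*(-11)))/((-76)³) = (4*(491 + 5*44)/(82 + 44))/(-438976) = (4*(491 + 220)/126)*(-1/438976) = (4*(1/126)*711)*(-1/438976) = (158/7)*(-1/438976) = -79/1536416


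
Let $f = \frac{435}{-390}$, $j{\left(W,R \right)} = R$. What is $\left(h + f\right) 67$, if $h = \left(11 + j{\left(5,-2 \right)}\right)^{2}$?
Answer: $\frac{139159}{26} \approx 5352.3$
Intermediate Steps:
$f = - \frac{29}{26}$ ($f = 435 \left(- \frac{1}{390}\right) = - \frac{29}{26} \approx -1.1154$)
$h = 81$ ($h = \left(11 - 2\right)^{2} = 9^{2} = 81$)
$\left(h + f\right) 67 = \left(81 - \frac{29}{26}\right) 67 = \frac{2077}{26} \cdot 67 = \frac{139159}{26}$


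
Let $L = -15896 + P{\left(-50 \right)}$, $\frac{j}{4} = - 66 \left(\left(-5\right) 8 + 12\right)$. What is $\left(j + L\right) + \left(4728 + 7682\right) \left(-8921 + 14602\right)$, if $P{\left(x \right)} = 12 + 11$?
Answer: $70492729$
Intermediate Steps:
$j = 7392$ ($j = 4 \left(- 66 \left(\left(-5\right) 8 + 12\right)\right) = 4 \left(- 66 \left(-40 + 12\right)\right) = 4 \left(\left(-66\right) \left(-28\right)\right) = 4 \cdot 1848 = 7392$)
$P{\left(x \right)} = 23$
$L = -15873$ ($L = -15896 + 23 = -15873$)
$\left(j + L\right) + \left(4728 + 7682\right) \left(-8921 + 14602\right) = \left(7392 - 15873\right) + \left(4728 + 7682\right) \left(-8921 + 14602\right) = -8481 + 12410 \cdot 5681 = -8481 + 70501210 = 70492729$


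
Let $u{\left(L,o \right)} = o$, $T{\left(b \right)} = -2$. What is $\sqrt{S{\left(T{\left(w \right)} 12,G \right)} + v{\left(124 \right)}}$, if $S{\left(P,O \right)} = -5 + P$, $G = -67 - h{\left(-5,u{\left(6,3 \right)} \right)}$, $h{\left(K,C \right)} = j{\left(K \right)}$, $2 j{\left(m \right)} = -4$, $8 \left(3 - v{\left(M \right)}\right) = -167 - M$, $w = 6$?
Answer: $\frac{\sqrt{166}}{4} \approx 3.221$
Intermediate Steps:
$v{\left(M \right)} = \frac{191}{8} + \frac{M}{8}$ ($v{\left(M \right)} = 3 - \frac{-167 - M}{8} = 3 + \left(\frac{167}{8} + \frac{M}{8}\right) = \frac{191}{8} + \frac{M}{8}$)
$j{\left(m \right)} = -2$ ($j{\left(m \right)} = \frac{1}{2} \left(-4\right) = -2$)
$h{\left(K,C \right)} = -2$
$G = -65$ ($G = -67 - -2 = -67 + 2 = -65$)
$\sqrt{S{\left(T{\left(w \right)} 12,G \right)} + v{\left(124 \right)}} = \sqrt{\left(-5 - 24\right) + \left(\frac{191}{8} + \frac{1}{8} \cdot 124\right)} = \sqrt{\left(-5 - 24\right) + \left(\frac{191}{8} + \frac{31}{2}\right)} = \sqrt{-29 + \frac{315}{8}} = \sqrt{\frac{83}{8}} = \frac{\sqrt{166}}{4}$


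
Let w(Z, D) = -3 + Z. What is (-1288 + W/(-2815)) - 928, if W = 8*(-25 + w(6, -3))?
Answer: -6237864/2815 ≈ -2215.9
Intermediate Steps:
W = -176 (W = 8*(-25 + (-3 + 6)) = 8*(-25 + 3) = 8*(-22) = -176)
(-1288 + W/(-2815)) - 928 = (-1288 - 176/(-2815)) - 928 = (-1288 - 176*(-1/2815)) - 928 = (-1288 + 176/2815) - 928 = -3625544/2815 - 928 = -6237864/2815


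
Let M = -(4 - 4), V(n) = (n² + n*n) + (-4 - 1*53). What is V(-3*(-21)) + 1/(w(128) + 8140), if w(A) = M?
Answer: 64151341/8140 ≈ 7881.0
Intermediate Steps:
V(n) = -57 + 2*n² (V(n) = (n² + n²) + (-4 - 53) = 2*n² - 57 = -57 + 2*n²)
M = 0 (M = -1*0 = 0)
w(A) = 0
V(-3*(-21)) + 1/(w(128) + 8140) = (-57 + 2*(-3*(-21))²) + 1/(0 + 8140) = (-57 + 2*63²) + 1/8140 = (-57 + 2*3969) + 1/8140 = (-57 + 7938) + 1/8140 = 7881 + 1/8140 = 64151341/8140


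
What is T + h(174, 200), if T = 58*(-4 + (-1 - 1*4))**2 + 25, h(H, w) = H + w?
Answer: 5097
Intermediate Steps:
T = 4723 (T = 58*(-4 + (-1 - 4))**2 + 25 = 58*(-4 - 5)**2 + 25 = 58*(-9)**2 + 25 = 58*81 + 25 = 4698 + 25 = 4723)
T + h(174, 200) = 4723 + (174 + 200) = 4723 + 374 = 5097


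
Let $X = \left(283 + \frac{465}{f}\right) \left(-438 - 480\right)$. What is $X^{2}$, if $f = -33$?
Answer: $\frac{7373636117136}{121} \approx 6.0939 \cdot 10^{10}$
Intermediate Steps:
$X = - \frac{2715444}{11}$ ($X = \left(283 + \frac{465}{-33}\right) \left(-438 - 480\right) = \left(283 + 465 \left(- \frac{1}{33}\right)\right) \left(-918\right) = \left(283 - \frac{155}{11}\right) \left(-918\right) = \frac{2958}{11} \left(-918\right) = - \frac{2715444}{11} \approx -2.4686 \cdot 10^{5}$)
$X^{2} = \left(- \frac{2715444}{11}\right)^{2} = \frac{7373636117136}{121}$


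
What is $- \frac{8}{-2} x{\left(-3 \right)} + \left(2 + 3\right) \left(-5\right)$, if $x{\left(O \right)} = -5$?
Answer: $-45$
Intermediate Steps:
$- \frac{8}{-2} x{\left(-3 \right)} + \left(2 + 3\right) \left(-5\right) = - \frac{8}{-2} \left(-5\right) + \left(2 + 3\right) \left(-5\right) = \left(-8\right) \left(- \frac{1}{2}\right) \left(-5\right) + 5 \left(-5\right) = 4 \left(-5\right) - 25 = -20 - 25 = -45$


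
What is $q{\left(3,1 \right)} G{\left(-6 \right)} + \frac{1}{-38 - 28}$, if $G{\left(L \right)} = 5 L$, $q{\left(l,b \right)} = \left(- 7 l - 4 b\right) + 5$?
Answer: $\frac{39599}{66} \approx 599.98$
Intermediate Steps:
$q{\left(l,b \right)} = 5 - 7 l - 4 b$
$q{\left(3,1 \right)} G{\left(-6 \right)} + \frac{1}{-38 - 28} = \left(5 - 21 - 4\right) 5 \left(-6\right) + \frac{1}{-38 - 28} = \left(5 - 21 - 4\right) \left(-30\right) + \frac{1}{-66} = \left(-20\right) \left(-30\right) - \frac{1}{66} = 600 - \frac{1}{66} = \frac{39599}{66}$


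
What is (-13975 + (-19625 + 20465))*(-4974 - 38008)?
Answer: 564568570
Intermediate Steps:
(-13975 + (-19625 + 20465))*(-4974 - 38008) = (-13975 + 840)*(-42982) = -13135*(-42982) = 564568570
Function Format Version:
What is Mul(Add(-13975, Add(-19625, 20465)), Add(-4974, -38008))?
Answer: 564568570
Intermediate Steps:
Mul(Add(-13975, Add(-19625, 20465)), Add(-4974, -38008)) = Mul(Add(-13975, 840), -42982) = Mul(-13135, -42982) = 564568570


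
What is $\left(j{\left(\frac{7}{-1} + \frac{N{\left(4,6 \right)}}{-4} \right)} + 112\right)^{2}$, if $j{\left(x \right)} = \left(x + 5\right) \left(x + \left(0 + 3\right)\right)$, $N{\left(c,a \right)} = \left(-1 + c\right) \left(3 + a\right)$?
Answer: $\frac{10870209}{256} \approx 42462.0$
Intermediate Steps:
$j{\left(x \right)} = \left(3 + x\right) \left(5 + x\right)$ ($j{\left(x \right)} = \left(5 + x\right) \left(x + 3\right) = \left(5 + x\right) \left(3 + x\right) = \left(3 + x\right) \left(5 + x\right)$)
$\left(j{\left(\frac{7}{-1} + \frac{N{\left(4,6 \right)}}{-4} \right)} + 112\right)^{2} = \left(\left(15 + \left(\frac{7}{-1} + \frac{-3 - 6 + 3 \cdot 4 + 6 \cdot 4}{-4}\right)^{2} + 8 \left(\frac{7}{-1} + \frac{-3 - 6 + 3 \cdot 4 + 6 \cdot 4}{-4}\right)\right) + 112\right)^{2} = \left(\left(15 + \left(7 \left(-1\right) + \left(-3 - 6 + 12 + 24\right) \left(- \frac{1}{4}\right)\right)^{2} + 8 \left(7 \left(-1\right) + \left(-3 - 6 + 12 + 24\right) \left(- \frac{1}{4}\right)\right)\right) + 112\right)^{2} = \left(\left(15 + \left(-7 + 27 \left(- \frac{1}{4}\right)\right)^{2} + 8 \left(-7 + 27 \left(- \frac{1}{4}\right)\right)\right) + 112\right)^{2} = \left(\left(15 + \left(-7 - \frac{27}{4}\right)^{2} + 8 \left(-7 - \frac{27}{4}\right)\right) + 112\right)^{2} = \left(\left(15 + \left(- \frac{55}{4}\right)^{2} + 8 \left(- \frac{55}{4}\right)\right) + 112\right)^{2} = \left(\left(15 + \frac{3025}{16} - 110\right) + 112\right)^{2} = \left(\frac{1505}{16} + 112\right)^{2} = \left(\frac{3297}{16}\right)^{2} = \frac{10870209}{256}$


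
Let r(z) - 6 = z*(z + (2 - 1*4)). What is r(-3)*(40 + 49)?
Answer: 1869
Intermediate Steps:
r(z) = 6 + z*(-2 + z) (r(z) = 6 + z*(z + (2 - 1*4)) = 6 + z*(z + (2 - 4)) = 6 + z*(z - 2) = 6 + z*(-2 + z))
r(-3)*(40 + 49) = (6 + (-3)² - 2*(-3))*(40 + 49) = (6 + 9 + 6)*89 = 21*89 = 1869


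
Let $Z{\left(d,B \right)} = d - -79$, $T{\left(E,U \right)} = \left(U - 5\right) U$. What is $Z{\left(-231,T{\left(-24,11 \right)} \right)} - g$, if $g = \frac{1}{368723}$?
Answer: $- \frac{56045897}{368723} \approx -152.0$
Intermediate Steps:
$g = \frac{1}{368723} \approx 2.7121 \cdot 10^{-6}$
$T{\left(E,U \right)} = U \left(-5 + U\right)$ ($T{\left(E,U \right)} = \left(-5 + U\right) U = U \left(-5 + U\right)$)
$Z{\left(d,B \right)} = 79 + d$ ($Z{\left(d,B \right)} = d + 79 = 79 + d$)
$Z{\left(-231,T{\left(-24,11 \right)} \right)} - g = \left(79 - 231\right) - \frac{1}{368723} = -152 - \frac{1}{368723} = - \frac{56045897}{368723}$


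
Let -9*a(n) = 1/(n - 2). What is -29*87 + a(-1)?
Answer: -68120/27 ≈ -2523.0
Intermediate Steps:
a(n) = -1/(9*(-2 + n)) (a(n) = -1/(9*(n - 2)) = -1/(9*(-2 + n)))
-29*87 + a(-1) = -29*87 - 1/(-18 + 9*(-1)) = -2523 - 1/(-18 - 9) = -2523 - 1/(-27) = -2523 - 1*(-1/27) = -2523 + 1/27 = -68120/27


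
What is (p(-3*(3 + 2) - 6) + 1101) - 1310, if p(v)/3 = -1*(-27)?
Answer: -128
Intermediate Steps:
p(v) = 81 (p(v) = 3*(-1*(-27)) = 3*27 = 81)
(p(-3*(3 + 2) - 6) + 1101) - 1310 = (81 + 1101) - 1310 = 1182 - 1310 = -128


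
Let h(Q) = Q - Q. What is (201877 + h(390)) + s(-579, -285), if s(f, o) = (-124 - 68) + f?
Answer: 201106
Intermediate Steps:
s(f, o) = -192 + f
h(Q) = 0
(201877 + h(390)) + s(-579, -285) = (201877 + 0) + (-192 - 579) = 201877 - 771 = 201106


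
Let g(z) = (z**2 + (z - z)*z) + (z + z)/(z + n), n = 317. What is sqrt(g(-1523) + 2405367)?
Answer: sqrt(190890625337)/201 ≈ 2173.7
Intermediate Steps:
g(z) = z**2 + 2*z/(317 + z) (g(z) = (z**2 + (z - z)*z) + (z + z)/(z + 317) = (z**2 + 0*z) + (2*z)/(317 + z) = (z**2 + 0) + 2*z/(317 + z) = z**2 + 2*z/(317 + z))
sqrt(g(-1523) + 2405367) = sqrt(-1523*(2 + (-1523)**2 + 317*(-1523))/(317 - 1523) + 2405367) = sqrt(-1523*(2 + 2319529 - 482791)/(-1206) + 2405367) = sqrt(-1523*(-1/1206)*1836740 + 2405367) = sqrt(1398677510/603 + 2405367) = sqrt(2849113811/603) = sqrt(190890625337)/201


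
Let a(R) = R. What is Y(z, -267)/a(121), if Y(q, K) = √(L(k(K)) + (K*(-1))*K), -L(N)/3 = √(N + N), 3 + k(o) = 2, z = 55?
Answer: √(-71289 - 3*I*√2)/121 ≈ 6.5661e-5 - 2.2066*I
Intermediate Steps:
k(o) = -1 (k(o) = -3 + 2 = -1)
L(N) = -3*√2*√N (L(N) = -3*√(N + N) = -3*√2*√N)
Y(q, K) = √(-K² - 3*I*√2) (Y(q, K) = √(-3*√2*√(-1) + (K*(-1))*K) = √(-3*√2*I + (-K)*K) = √(-3*I*√2 - K²) = √(-K² - 3*I*√2))
Y(z, -267)/a(121) = √(-1*(-267)² - 3*I*√2)/121 = √(-1*71289 - 3*I*√2)*(1/121) = √(-71289 - 3*I*√2)*(1/121) = √(-71289 - 3*I*√2)/121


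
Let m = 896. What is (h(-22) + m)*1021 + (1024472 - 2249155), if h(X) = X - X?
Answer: -309867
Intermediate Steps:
h(X) = 0
(h(-22) + m)*1021 + (1024472 - 2249155) = (0 + 896)*1021 + (1024472 - 2249155) = 896*1021 - 1224683 = 914816 - 1224683 = -309867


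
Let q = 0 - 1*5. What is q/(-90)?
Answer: 1/18 ≈ 0.055556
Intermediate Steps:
q = -5 (q = 0 - 5 = -5)
q/(-90) = -5/(-90) = -1/90*(-5) = 1/18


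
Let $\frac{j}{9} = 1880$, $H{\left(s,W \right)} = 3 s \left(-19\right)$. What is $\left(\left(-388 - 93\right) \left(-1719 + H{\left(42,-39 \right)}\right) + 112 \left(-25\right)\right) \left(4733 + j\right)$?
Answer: $42776649109$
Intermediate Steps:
$H{\left(s,W \right)} = - 57 s$
$j = 16920$ ($j = 9 \cdot 1880 = 16920$)
$\left(\left(-388 - 93\right) \left(-1719 + H{\left(42,-39 \right)}\right) + 112 \left(-25\right)\right) \left(4733 + j\right) = \left(\left(-388 - 93\right) \left(-1719 - 2394\right) + 112 \left(-25\right)\right) \left(4733 + 16920\right) = \left(- 481 \left(-1719 - 2394\right) - 2800\right) 21653 = \left(\left(-481\right) \left(-4113\right) - 2800\right) 21653 = \left(1978353 - 2800\right) 21653 = 1975553 \cdot 21653 = 42776649109$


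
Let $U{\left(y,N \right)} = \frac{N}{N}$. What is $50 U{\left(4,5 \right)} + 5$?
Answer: $55$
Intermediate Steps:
$U{\left(y,N \right)} = 1$
$50 U{\left(4,5 \right)} + 5 = 50 \cdot 1 + 5 = 50 + 5 = 55$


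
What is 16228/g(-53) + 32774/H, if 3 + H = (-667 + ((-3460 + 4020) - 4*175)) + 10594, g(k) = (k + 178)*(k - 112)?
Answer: 258594499/100897500 ≈ 2.5629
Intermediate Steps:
g(k) = (-112 + k)*(178 + k) (g(k) = (178 + k)*(-112 + k) = (-112 + k)*(178 + k))
H = 9784 (H = -3 + ((-667 + ((-3460 + 4020) - 4*175)) + 10594) = -3 + ((-667 + (560 - 700)) + 10594) = -3 + ((-667 - 140) + 10594) = -3 + (-807 + 10594) = -3 + 9787 = 9784)
16228/g(-53) + 32774/H = 16228/(-19936 + (-53)² + 66*(-53)) + 32774/9784 = 16228/(-19936 + 2809 - 3498) + 32774*(1/9784) = 16228/(-20625) + 16387/4892 = 16228*(-1/20625) + 16387/4892 = -16228/20625 + 16387/4892 = 258594499/100897500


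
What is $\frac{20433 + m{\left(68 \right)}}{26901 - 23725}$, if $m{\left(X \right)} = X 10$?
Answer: $\frac{21113}{3176} \approx 6.6477$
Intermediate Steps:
$m{\left(X \right)} = 10 X$
$\frac{20433 + m{\left(68 \right)}}{26901 - 23725} = \frac{20433 + 10 \cdot 68}{26901 - 23725} = \frac{20433 + 680}{3176} = 21113 \cdot \frac{1}{3176} = \frac{21113}{3176}$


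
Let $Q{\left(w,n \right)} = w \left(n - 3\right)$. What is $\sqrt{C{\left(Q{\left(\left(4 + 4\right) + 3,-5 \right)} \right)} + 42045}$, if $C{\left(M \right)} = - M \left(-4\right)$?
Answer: $\sqrt{41693} \approx 204.19$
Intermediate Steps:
$Q{\left(w,n \right)} = w \left(-3 + n\right)$
$C{\left(M \right)} = 4 M$
$\sqrt{C{\left(Q{\left(\left(4 + 4\right) + 3,-5 \right)} \right)} + 42045} = \sqrt{4 \left(\left(4 + 4\right) + 3\right) \left(-3 - 5\right) + 42045} = \sqrt{4 \left(8 + 3\right) \left(-8\right) + 42045} = \sqrt{4 \cdot 11 \left(-8\right) + 42045} = \sqrt{4 \left(-88\right) + 42045} = \sqrt{-352 + 42045} = \sqrt{41693}$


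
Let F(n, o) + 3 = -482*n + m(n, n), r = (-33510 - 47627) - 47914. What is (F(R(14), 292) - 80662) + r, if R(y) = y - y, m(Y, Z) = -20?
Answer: -209736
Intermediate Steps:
R(y) = 0
r = -129051 (r = -81137 - 47914 = -129051)
F(n, o) = -23 - 482*n (F(n, o) = -3 + (-482*n - 20) = -3 + (-20 - 482*n) = -23 - 482*n)
(F(R(14), 292) - 80662) + r = ((-23 - 482*0) - 80662) - 129051 = ((-23 + 0) - 80662) - 129051 = (-23 - 80662) - 129051 = -80685 - 129051 = -209736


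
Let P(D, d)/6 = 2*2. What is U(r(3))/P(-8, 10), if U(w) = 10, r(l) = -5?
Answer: 5/12 ≈ 0.41667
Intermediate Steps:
P(D, d) = 24 (P(D, d) = 6*(2*2) = 6*4 = 24)
U(r(3))/P(-8, 10) = 10/24 = 10*(1/24) = 5/12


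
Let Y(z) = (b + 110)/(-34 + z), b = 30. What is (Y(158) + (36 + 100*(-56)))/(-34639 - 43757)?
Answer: 57483/810092 ≈ 0.070959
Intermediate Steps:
Y(z) = 140/(-34 + z) (Y(z) = (30 + 110)/(-34 + z) = 140/(-34 + z))
(Y(158) + (36 + 100*(-56)))/(-34639 - 43757) = (140/(-34 + 158) + (36 + 100*(-56)))/(-34639 - 43757) = (140/124 + (36 - 5600))/(-78396) = (140*(1/124) - 5564)*(-1/78396) = (35/31 - 5564)*(-1/78396) = -172449/31*(-1/78396) = 57483/810092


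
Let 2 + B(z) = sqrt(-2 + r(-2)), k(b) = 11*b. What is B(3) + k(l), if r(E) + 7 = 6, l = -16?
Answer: -178 + I*sqrt(3) ≈ -178.0 + 1.732*I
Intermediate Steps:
r(E) = -1 (r(E) = -7 + 6 = -1)
B(z) = -2 + I*sqrt(3) (B(z) = -2 + sqrt(-2 - 1) = -2 + sqrt(-3) = -2 + I*sqrt(3))
B(3) + k(l) = (-2 + I*sqrt(3)) + 11*(-16) = (-2 + I*sqrt(3)) - 176 = -178 + I*sqrt(3)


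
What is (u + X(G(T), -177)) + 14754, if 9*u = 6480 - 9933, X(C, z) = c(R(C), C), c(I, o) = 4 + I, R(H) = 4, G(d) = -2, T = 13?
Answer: 43135/3 ≈ 14378.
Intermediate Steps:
X(C, z) = 8 (X(C, z) = 4 + 4 = 8)
u = -1151/3 (u = (6480 - 9933)/9 = (⅑)*(-3453) = -1151/3 ≈ -383.67)
(u + X(G(T), -177)) + 14754 = (-1151/3 + 8) + 14754 = -1127/3 + 14754 = 43135/3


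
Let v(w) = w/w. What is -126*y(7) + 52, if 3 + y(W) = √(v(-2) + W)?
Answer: 430 - 252*√2 ≈ 73.618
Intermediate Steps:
v(w) = 1
y(W) = -3 + √(1 + W)
-126*y(7) + 52 = -126*(-3 + √(1 + 7)) + 52 = -126*(-3 + √8) + 52 = -126*(-3 + 2*√2) + 52 = (378 - 252*√2) + 52 = 430 - 252*√2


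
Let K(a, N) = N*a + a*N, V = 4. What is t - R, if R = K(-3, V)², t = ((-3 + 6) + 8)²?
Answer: -455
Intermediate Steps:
K(a, N) = 2*N*a (K(a, N) = N*a + N*a = 2*N*a)
t = 121 (t = (3 + 8)² = 11² = 121)
R = 576 (R = (2*4*(-3))² = (-24)² = 576)
t - R = 121 - 1*576 = 121 - 576 = -455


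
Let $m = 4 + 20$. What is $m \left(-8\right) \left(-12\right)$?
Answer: $2304$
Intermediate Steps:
$m = 24$
$m \left(-8\right) \left(-12\right) = 24 \left(-8\right) \left(-12\right) = \left(-192\right) \left(-12\right) = 2304$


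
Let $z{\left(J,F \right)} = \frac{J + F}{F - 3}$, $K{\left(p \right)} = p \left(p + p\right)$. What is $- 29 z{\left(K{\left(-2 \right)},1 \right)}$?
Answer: $\frac{261}{2} \approx 130.5$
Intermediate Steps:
$K{\left(p \right)} = 2 p^{2}$ ($K{\left(p \right)} = p 2 p = 2 p^{2}$)
$z{\left(J,F \right)} = \frac{F + J}{-3 + F}$
$- 29 z{\left(K{\left(-2 \right)},1 \right)} = - 29 \frac{1 + 2 \left(-2\right)^{2}}{-3 + 1} = - 29 \frac{1 + 2 \cdot 4}{-2} = - 29 \left(- \frac{1 + 8}{2}\right) = - 29 \left(\left(- \frac{1}{2}\right) 9\right) = \left(-29\right) \left(- \frac{9}{2}\right) = \frac{261}{2}$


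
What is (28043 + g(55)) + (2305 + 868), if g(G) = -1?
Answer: 31215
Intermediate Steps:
(28043 + g(55)) + (2305 + 868) = (28043 - 1) + (2305 + 868) = 28042 + 3173 = 31215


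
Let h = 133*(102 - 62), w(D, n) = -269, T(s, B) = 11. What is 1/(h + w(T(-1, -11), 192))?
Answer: 1/5051 ≈ 0.00019798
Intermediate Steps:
h = 5320 (h = 133*40 = 5320)
1/(h + w(T(-1, -11), 192)) = 1/(5320 - 269) = 1/5051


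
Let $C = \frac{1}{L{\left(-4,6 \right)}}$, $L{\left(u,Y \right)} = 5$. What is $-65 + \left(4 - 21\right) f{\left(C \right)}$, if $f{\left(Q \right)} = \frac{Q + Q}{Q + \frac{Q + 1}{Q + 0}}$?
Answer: $- \frac{2049}{31} \approx -66.097$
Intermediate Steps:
$C = \frac{1}{5} \approx 0.2$
$f{\left(Q \right)} = \frac{2 Q}{Q + \frac{1 + Q}{Q}}$
$-65 + \left(4 - 21\right) f{\left(C \right)} = -65 + \left(4 - 21\right) \frac{2}{25 \left(1 + \frac{1}{5} + \left(\frac{1}{5}\right)^{2}\right)} = -65 + \left(4 - 21\right) 2 \cdot \frac{1}{25} \frac{1}{1 + \frac{1}{5} + \frac{1}{25}} = -65 - 17 \cdot 2 \cdot \frac{1}{25} \frac{1}{\frac{31}{25}} = -65 - 17 \cdot 2 \cdot \frac{1}{25} \cdot \frac{25}{31} = -65 - \frac{34}{31} = - \frac{2049}{31}$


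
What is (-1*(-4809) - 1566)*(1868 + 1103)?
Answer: 9634953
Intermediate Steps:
(-1*(-4809) - 1566)*(1868 + 1103) = (4809 - 1566)*2971 = 3243*2971 = 9634953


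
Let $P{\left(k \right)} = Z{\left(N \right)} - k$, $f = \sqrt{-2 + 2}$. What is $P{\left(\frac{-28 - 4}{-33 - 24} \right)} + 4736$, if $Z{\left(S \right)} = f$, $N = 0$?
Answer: $\frac{269920}{57} \approx 4735.4$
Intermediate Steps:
$f = 0$ ($f = \sqrt{0} = 0$)
$Z{\left(S \right)} = 0$
$P{\left(k \right)} = - k$ ($P{\left(k \right)} = 0 - k = - k$)
$P{\left(\frac{-28 - 4}{-33 - 24} \right)} + 4736 = - \frac{-28 - 4}{-33 - 24} + 4736 = - \frac{-32}{-57} + 4736 = - \frac{\left(-32\right) \left(-1\right)}{57} + 4736 = \left(-1\right) \frac{32}{57} + 4736 = - \frac{32}{57} + 4736 = \frac{269920}{57}$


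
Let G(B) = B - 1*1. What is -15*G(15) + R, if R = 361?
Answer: 151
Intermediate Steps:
G(B) = -1 + B (G(B) = B - 1 = -1 + B)
-15*G(15) + R = -15*(-1 + 15) + 361 = -15*14 + 361 = -210 + 361 = 151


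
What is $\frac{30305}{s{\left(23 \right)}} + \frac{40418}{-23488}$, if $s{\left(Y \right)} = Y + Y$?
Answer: $\frac{177486153}{270112} \approx 657.08$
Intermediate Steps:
$s{\left(Y \right)} = 2 Y$
$\frac{30305}{s{\left(23 \right)}} + \frac{40418}{-23488} = \frac{30305}{2 \cdot 23} + \frac{40418}{-23488} = \frac{30305}{46} + 40418 \left(- \frac{1}{23488}\right) = 30305 \cdot \frac{1}{46} - \frac{20209}{11744} = \frac{30305}{46} - \frac{20209}{11744} = \frac{177486153}{270112}$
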